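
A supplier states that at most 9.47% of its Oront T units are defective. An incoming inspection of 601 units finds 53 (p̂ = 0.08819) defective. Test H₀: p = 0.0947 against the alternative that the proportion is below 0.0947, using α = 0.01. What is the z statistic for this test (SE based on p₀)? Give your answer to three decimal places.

p̂ = 53/601 = 0.08819.
Standard error under H₀: √(0.0947×0.9053/601) = 0.01194.
z = (0.08819 − 0.0947)/0.01194 = -0.00651/0.01194 = -0.545.
p-value = P(Z < -0.545) ≈ 0.2928, so at α = 0.01 we fail to reject H₀.

z = -0.545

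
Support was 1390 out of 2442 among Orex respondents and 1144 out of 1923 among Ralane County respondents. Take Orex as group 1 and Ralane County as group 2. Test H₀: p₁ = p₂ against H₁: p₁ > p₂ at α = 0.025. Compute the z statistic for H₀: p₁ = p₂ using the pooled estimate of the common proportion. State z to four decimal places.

z = -1.7081

p̂₁ = 1390/2442 = 0.569206, p̂₂ = 1144/1923 = 0.594904.
Pooled p̂ = (1390+1144)/(2442+1923) = 2534/4365 = 0.580527.
SE = √(p̂(1−p̂)(1/n₁+1/n₂)) = √(0.580527·0.419473·0.000929521) = √(0.000226353) = 0.015045.
z = (0.569206 − 0.594904)/0.015045 = -0.025698/0.015045 = -1.7081.
p-value = P(Z > -1.708) ≈ 0.9562. With α = 0.025, fail to reject H₀.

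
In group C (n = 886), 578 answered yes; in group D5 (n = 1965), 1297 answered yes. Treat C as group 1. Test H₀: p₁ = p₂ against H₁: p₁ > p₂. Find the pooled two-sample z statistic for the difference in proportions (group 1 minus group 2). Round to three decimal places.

z = -0.400

p̂₁ = 578/886 = 0.65237, p̂₂ = 1297/1965 = 0.66005.
Pooled p̂ = (578+1297)/(886+1965) = 1875/2851 = 0.65766.
SE = √(0.225142 × 0.00163757) = 0.01920.
z = (0.65237 − 0.66005)/0.01920 = -0.00768/0.01920 = -0.400.
p-value = P(Z > -0.400) ≈ 0.6554.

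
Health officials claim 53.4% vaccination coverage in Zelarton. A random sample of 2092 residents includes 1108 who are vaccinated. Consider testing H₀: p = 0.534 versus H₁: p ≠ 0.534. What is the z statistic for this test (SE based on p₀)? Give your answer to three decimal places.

p̂ = 1108/2092 ≈ 0.52964.
SE = √(p₀(1−p₀)/n) = √(0.24884/2092) = 0.01091.
z = (0.52964 − 0.534)/0.01091 = -0.00436/0.01091 = -0.400.
Two-sided p-value ≈ 2·Φ(−0.400) = 0.6891.

z = -0.400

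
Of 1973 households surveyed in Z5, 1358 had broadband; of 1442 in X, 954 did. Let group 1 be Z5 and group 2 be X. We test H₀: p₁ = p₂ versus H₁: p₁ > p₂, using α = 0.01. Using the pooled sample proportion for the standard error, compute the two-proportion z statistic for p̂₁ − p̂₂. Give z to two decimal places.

p̂₁ = 1358/1973 = 0.6883, p̂₂ = 954/1442 = 0.6616.
Pooled p̂ = (1358+954)/(1973+1442) = 2312/3415 = 0.6770.
SE = √(0.218666 × 0.00120032) = 0.0162.
z = (0.6883 − 0.6616)/0.0162 = 0.0267/0.0162 = 1.65.
p-value = P(Z > 1.649) ≈ 0.0496; since p > α = 0.01, fail to reject H₀.

z = 1.65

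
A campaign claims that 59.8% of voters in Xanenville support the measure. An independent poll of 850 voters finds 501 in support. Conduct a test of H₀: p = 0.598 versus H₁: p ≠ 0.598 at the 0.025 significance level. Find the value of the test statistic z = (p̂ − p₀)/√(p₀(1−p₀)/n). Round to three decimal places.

p̂ = 501/850 ≈ 0.58941.
Under H₀, SE = √(0.598·0.402/850) = √(0.000282819) = 0.01682.
z = (0.58941 − 0.598)/0.01682 = -0.00859/0.01682 = -0.511.
p-value = 2·P(Z > 0.511) ≈ 0.6096; since p > α = 0.025, fail to reject H₀.

z = -0.511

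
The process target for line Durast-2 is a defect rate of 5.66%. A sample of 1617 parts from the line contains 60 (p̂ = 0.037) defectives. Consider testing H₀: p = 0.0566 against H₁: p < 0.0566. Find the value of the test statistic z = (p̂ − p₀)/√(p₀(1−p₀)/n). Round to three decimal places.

p̂ = 60/1617 = 0.0371058.
Under H₀, SE = √(0.0566·0.9434/1617) = √(3.30219e-05) = 0.0057465.
z = (0.0371058 − 0.0566)/0.0057465 = -0.0194942/0.0057465 = -3.392.

z = -3.392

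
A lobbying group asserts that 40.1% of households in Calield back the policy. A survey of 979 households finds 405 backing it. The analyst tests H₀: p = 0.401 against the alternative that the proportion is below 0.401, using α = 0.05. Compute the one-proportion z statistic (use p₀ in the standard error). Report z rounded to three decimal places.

p̂ = 405/979 = 0.41369.
SE = √(p₀(1−p₀)/n) = √(0.2402/979) = 0.01566.
z = (0.41369 − 0.401)/0.01566 = 0.01269/0.01566 = 0.810.
p-value = P(Z < 0.810) ≈ 0.7910; since p > α = 0.05, fail to reject H₀.

z = 0.810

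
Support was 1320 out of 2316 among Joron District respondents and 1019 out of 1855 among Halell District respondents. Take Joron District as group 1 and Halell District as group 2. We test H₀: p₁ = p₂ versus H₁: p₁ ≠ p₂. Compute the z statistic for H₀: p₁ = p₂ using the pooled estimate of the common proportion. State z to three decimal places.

p̂₁ = 1320/2316 ≈ 0.56995, p̂₂ = 1019/1855 ≈ 0.54933.
Pooled p̂ = (1320+1019)/(2316+1855) = 2339/4171 = 0.56078.
SE = √(p̂(1−p̂)(1/n₁+1/n₂)) = √(0.56078·0.43922·0.000970862) = √(0.000239129) = 0.01546.
z = (0.56995 − 0.54933)/0.01546 = 0.02062/0.01546 = 1.334.
p-value = 2·P(Z > 1.334) ≈ 0.1823.

z = 1.334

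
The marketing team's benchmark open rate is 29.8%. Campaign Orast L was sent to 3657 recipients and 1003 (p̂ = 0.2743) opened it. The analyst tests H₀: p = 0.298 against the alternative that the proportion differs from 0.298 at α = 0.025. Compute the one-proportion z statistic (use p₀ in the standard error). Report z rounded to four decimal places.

z = -3.1377

p̂ = 1003/3657 = 0.2742685.
Standard error under H₀: √(0.298×0.702/3657) = 0.0075634.
z = (0.2742685 − 0.298)/0.0075634 = -0.0237315/0.0075634 = -3.1377.
Two-sided p-value ≈ 2·Φ(−3.138) = 0.0017. With α = 0.025, reject H₀.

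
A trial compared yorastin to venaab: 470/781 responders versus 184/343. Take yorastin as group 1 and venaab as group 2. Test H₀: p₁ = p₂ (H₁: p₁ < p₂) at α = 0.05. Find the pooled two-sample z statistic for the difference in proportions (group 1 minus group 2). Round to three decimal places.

p̂₁ = 470/781 ≈ 0.60179, p̂₂ = 184/343 ≈ 0.53644.
Pooled p̂ = (470+184)/(781+343) = 654/1124 = 0.58185.
SE = √(0.2433 × 0.00419586) = 0.03195.
z = (0.60179 − 0.53644)/0.03195 = 0.06535/0.03195 = 2.045.
p-value = P(Z < 2.045) ≈ 0.9796; since p > α = 0.05, fail to reject H₀.

z = 2.045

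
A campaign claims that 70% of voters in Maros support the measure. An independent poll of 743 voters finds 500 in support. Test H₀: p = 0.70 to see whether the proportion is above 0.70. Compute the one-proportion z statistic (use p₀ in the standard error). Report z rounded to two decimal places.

p̂ = 500/743 = 0.6729.
Under H₀, SE = √(0.7·0.3/743) = √(0.000282638) = 0.0168.
z = (0.6729 − 0.7)/0.0168 = -0.0271/0.0168 = -1.61.
p-value = P(Z > -1.609) ≈ 0.9462.

z = -1.61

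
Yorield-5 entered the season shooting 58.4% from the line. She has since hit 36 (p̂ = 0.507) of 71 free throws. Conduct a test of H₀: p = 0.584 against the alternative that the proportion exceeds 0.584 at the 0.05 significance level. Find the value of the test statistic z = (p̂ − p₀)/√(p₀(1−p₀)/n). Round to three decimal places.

p̂ = 36/71 ≈ 0.50704.
Under H₀, SE = √(0.584·0.416/71) = √(0.00342175) = 0.05850.
z = (0.50704 − 0.584)/0.05850 = -0.07696/0.05850 = -1.316.
p-value = P(Z > -1.316) ≈ 0.9058, so at α = 0.05 we fail to reject H₀.

z = -1.316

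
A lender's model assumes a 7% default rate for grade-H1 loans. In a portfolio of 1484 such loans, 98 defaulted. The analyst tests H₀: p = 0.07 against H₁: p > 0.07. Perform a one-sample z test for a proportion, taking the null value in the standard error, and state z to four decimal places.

z = -0.5982

p̂ = 98/1484 ≈ 0.066038.
Standard error under H₀: √(0.07×0.93/1484) = 0.006623.
z = (0.066038 − 0.07)/0.006623 = -0.003962/0.006623 = -0.5982.
p-value = P(Z > -0.598) ≈ 0.7252.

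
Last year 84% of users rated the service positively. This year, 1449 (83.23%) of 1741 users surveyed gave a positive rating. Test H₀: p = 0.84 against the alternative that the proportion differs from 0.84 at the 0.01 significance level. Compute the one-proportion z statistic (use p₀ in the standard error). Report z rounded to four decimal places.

z = -0.8786

p̂ = 1449/1741 = 0.8322803.
Standard error under H₀: √(0.84×0.16/1741) = 0.0087862.
z = (0.8322803 − 0.84)/0.0087862 = -0.0077197/0.0087862 = -0.8786.
p-value = 2·P(Z > 0.879) ≈ 0.3796. With α = 0.01, fail to reject H₀.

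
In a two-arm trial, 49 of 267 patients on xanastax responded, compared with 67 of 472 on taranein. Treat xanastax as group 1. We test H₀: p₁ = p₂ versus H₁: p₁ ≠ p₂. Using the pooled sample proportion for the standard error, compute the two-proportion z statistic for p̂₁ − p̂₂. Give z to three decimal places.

z = 1.492

p̂₁ = 49/267 ≈ 0.18352, p̂₂ = 67/472 ≈ 0.14195.
Pooled p̂ = (49+67)/(267+472) = 116/739 = 0.15697.
SE = √(p̂(1−p̂)(1/n₁+1/n₂)) = √(0.15697·0.84303·0.00586396) = √(0.000775976) = 0.02786.
z = (0.18352 − 0.14195)/0.02786 = 0.04157/0.02786 = 1.492.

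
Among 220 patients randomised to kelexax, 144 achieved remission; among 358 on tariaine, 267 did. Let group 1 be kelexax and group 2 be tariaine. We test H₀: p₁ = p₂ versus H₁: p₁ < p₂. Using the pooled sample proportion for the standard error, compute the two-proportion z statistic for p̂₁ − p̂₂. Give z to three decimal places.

p̂₁ = 144/220 ≈ 0.65455, p̂₂ = 267/358 ≈ 0.74581.
Pooled p̂ = (144+267)/(220+358) = 411/578 = 0.71107.
SE = √(p̂(1−p̂)(1/n₁+1/n₂)) = √(0.71107·0.28893·0.00733875) = √(0.00150773) = 0.03883.
z = (0.65455 − 0.74581)/0.03883 = -0.09126/0.03883 = -2.350.
p-value = P(Z < -2.350) ≈ 0.0094.

z = -2.350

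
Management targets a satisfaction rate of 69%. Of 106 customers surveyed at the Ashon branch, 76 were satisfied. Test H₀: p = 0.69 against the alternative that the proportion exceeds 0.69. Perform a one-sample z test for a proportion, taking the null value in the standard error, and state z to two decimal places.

p̂ = 76/106 = 0.7170.
SE = √(p₀(1−p₀)/n) = √(0.2139/106) = 0.0449.
z = (0.7170 − 0.69)/0.0449 = 0.0270/0.0449 = 0.60.
p-value = P(Z > 0.601) ≈ 0.2740.

z = 0.60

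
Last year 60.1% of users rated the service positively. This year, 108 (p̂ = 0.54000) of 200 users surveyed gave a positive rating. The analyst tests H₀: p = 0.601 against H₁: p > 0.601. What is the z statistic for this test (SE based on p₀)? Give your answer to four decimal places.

p̂ = 108/200 = 0.5400000.
SE = √(p₀(1−p₀)/n) = √(0.2398/200) = 0.0346265.
z = (0.5400000 − 0.601)/0.0346265 = -0.0610000/0.0346265 = -1.7617.

z = -1.7617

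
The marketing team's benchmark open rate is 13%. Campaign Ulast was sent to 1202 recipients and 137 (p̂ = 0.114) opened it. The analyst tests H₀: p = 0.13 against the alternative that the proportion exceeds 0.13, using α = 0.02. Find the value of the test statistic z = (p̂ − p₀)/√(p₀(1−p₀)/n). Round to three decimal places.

z = -1.652

p̂ = 137/1202 ≈ 0.11398.
Standard error under H₀: √(0.13×0.87/1202) = 0.00970.
z = (0.11398 − 0.13)/0.00970 = -0.01602/0.00970 = -1.652.
p-value = P(Z > -1.652) ≈ 0.9507; since p > α = 0.02, fail to reject H₀.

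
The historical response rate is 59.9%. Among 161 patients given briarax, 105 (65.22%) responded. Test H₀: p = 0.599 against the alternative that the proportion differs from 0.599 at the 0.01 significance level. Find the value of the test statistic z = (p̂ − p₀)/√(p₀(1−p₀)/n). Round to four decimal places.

z = 1.3767

p̂ = 105/161 = 0.652174.
Under H₀, SE = √(0.599·0.401/161) = √(0.00149192) = 0.038625.
z = (0.652174 − 0.599)/0.038625 = 0.053174/0.038625 = 1.3767.
p-value = 2·P(Z > 1.377) ≈ 0.1686. With α = 0.01, fail to reject H₀.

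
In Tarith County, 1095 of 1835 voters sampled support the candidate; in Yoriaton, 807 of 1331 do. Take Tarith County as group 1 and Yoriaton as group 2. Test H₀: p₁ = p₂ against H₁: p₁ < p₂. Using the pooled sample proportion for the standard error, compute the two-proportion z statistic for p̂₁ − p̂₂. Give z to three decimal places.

z = -0.543

p̂₁ = 1095/1835 ≈ 0.59673, p̂₂ = 807/1331 ≈ 0.60631.
Pooled p̂ = (1095+807)/(1835+1331) = 1902/3166 = 0.60076.
SE = √(p̂(1−p̂)(1/n₁+1/n₂)) = √(0.60076·0.39924·0.00129627) = √(0.000310908) = 0.01763.
z = (0.59673 − 0.60631)/0.01763 = -0.00958/0.01763 = -0.543.
p-value = P(Z < -0.543) ≈ 0.2934.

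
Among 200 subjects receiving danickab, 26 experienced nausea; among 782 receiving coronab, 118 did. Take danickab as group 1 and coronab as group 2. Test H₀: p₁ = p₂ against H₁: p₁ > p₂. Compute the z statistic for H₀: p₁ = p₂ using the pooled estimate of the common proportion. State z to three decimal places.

p̂₁ = 26/200 ≈ 0.130000, p̂₂ = 118/782 ≈ 0.150895.
Pooled p̂ = (26+118)/(200+782) = 144/982 = 0.146640.
SE = √(0.125136 × 0.00627877) = 0.028030.
z = (0.130000 − 0.150895)/0.028030 = -0.020895/0.028030 = -0.745.
p-value = P(Z > -0.745) ≈ 0.7720.

z = -0.745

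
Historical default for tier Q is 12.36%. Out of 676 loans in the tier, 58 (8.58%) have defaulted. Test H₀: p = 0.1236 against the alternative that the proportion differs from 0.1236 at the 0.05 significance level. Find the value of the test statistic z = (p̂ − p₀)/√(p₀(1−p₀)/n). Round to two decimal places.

p̂ = 58/676 = 0.08580.
Under H₀, SE = √(0.1236·0.8764/676) = √(0.000160241) = 0.01266.
z = (0.08580 − 0.1236)/0.01266 = -0.03780/0.01266 = -2.99.
p-value = 2·P(Z > 2.986) ≈ 0.0028. With α = 0.05, reject H₀.

z = -2.99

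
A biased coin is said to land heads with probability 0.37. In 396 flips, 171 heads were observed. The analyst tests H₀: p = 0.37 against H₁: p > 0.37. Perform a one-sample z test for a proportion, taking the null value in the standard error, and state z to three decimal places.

z = 2.548

p̂ = 171/396 = 0.43182.
Standard error under H₀: √(0.37×0.63/396) = 0.02426.
z = (0.43182 − 0.37)/0.02426 = 0.06182/0.02426 = 2.548.
p-value = P(Z > 2.548) ≈ 0.0054.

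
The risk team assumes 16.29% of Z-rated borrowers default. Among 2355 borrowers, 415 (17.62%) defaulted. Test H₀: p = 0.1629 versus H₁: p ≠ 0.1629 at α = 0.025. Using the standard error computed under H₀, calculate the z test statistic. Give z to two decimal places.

p̂ = 415/2355 ≈ 0.1762.
Standard error under H₀: √(0.1629×0.8371/2355) = 0.0076.
z = (0.1762 − 0.1629)/0.0076 = 0.0133/0.0076 = 1.75.
p-value = 2·P(Z > 1.751) ≈ 0.0800. With α = 0.025, fail to reject H₀.

z = 1.75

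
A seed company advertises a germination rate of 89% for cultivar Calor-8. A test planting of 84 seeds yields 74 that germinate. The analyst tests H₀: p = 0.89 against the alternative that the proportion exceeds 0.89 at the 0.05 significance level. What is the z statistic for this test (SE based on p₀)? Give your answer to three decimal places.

p̂ = 74/84 ≈ 0.88095.
Under H₀, SE = √(0.89·0.11/84) = √(0.00116548) = 0.03414.
z = (0.88095 − 0.89)/0.03414 = -0.00905/0.03414 = -0.265.
p-value = P(Z > -0.265) ≈ 0.6045. With α = 0.05, fail to reject H₀.

z = -0.265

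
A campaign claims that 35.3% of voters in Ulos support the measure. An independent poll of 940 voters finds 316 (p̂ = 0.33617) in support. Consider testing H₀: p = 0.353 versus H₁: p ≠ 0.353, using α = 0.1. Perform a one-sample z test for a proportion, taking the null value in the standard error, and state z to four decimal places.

z = -1.0797

p̂ = 316/940 ≈ 0.336170.
SE = √(p₀(1−p₀)/n) = √(0.22839/940) = 0.015587.
z = (0.336170 − 0.353)/0.015587 = -0.016830/0.015587 = -1.0797.
p-value = 2·P(Z > 1.080) ≈ 0.2803; since p > α = 0.1, fail to reject H₀.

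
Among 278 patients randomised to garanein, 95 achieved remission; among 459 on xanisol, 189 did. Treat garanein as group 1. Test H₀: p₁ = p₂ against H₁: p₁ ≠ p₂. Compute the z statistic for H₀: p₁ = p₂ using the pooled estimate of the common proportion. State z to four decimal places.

p̂₁ = 95/278 ≈ 0.341727, p̂₂ = 189/459 ≈ 0.411765.
Pooled p̂ = (95+189)/(278+459) = 284/737 = 0.385346.
SE = √(0.236854 × 0.00577577) = 0.036987.
z = (0.341727 − 0.411765)/0.036987 = -0.070038/0.036987 = -1.8936.
Two-sided p-value ≈ 2·Φ(−1.894) = 0.0583.

z = -1.8936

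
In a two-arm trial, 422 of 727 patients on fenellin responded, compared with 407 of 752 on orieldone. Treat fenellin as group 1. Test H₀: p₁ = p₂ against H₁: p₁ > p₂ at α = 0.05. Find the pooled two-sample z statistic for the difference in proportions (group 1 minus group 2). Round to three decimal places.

z = 1.520

p̂₁ = 422/727 ≈ 0.58047, p̂₂ = 407/752 ≈ 0.54122.
Pooled p̂ = (422+407)/(727+752) = 829/1479 = 0.56051.
SE = √(0.246338 × 0.0027053) = 0.02582.
z = (0.58047 − 0.54122)/0.02582 = 0.03925/0.02582 = 1.520.
p-value = P(Z > 1.520) ≈ 0.0642, so at α = 0.05 we fail to reject H₀.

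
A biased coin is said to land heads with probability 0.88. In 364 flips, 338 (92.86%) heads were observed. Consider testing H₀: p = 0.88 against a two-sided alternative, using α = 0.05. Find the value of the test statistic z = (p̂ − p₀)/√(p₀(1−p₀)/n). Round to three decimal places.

p̂ = 338/364 ≈ 0.92857.
Standard error under H₀: √(0.88×0.12/364) = 0.01703.
z = (0.92857 − 0.88)/0.01703 = 0.04857/0.01703 = 2.852.
Two-sided p-value ≈ 2·Φ(−2.852) = 0.0043. With α = 0.05, reject H₀.

z = 2.852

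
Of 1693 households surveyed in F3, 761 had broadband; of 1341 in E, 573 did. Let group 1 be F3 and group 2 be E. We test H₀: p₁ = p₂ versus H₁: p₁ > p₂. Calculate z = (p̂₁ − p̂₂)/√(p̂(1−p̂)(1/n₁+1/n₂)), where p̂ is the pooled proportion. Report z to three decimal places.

z = 1.224

p̂₁ = 761/1693 = 0.44950, p̂₂ = 573/1341 = 0.42729.
Pooled p̂ = (761+573)/(1693+1341) = 1334/3034 = 0.43968.
SE = √(0.246362 × 0.00133638) = 0.01814.
z = (0.44950 − 0.42729)/0.01814 = 0.02221/0.01814 = 1.224.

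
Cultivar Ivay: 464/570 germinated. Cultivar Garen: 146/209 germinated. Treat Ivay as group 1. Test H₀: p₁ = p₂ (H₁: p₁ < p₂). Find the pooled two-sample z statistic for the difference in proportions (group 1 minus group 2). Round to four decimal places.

z = 3.4645

p̂₁ = 464/570 = 0.8140351, p̂₂ = 146/209 = 0.6985646.
Pooled p̂ = (464+146)/(570+209) = 610/779 = 0.7830552.
SE = √(0.16988 × 0.00653907) = 0.0333295.
z = (0.8140351 − 0.6985646)/0.0333295 = 0.1154705/0.0333295 = 3.4645.
p-value = P(Z < 3.465) ≈ 0.9997.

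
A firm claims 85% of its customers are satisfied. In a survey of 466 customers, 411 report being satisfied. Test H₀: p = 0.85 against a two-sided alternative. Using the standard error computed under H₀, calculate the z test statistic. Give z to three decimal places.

z = 1.933

p̂ = 411/466 ≈ 0.88197.
Under H₀, SE = √(0.85·0.15/466) = √(0.000273605) = 0.01654.
z = (0.88197 − 0.85)/0.01654 = 0.03197/0.01654 = 1.933.
p-value = 2·P(Z > 1.933) ≈ 0.0532.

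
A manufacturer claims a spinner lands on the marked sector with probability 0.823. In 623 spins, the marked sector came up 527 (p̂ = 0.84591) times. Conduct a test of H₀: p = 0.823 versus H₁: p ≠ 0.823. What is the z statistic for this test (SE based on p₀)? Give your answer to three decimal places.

p̂ = 527/623 ≈ 0.84591.
Standard error under H₀: √(0.823×0.177/623) = 0.01529.
z = (0.84591 − 0.823)/0.01529 = 0.02291/0.01529 = 1.498.
p-value = 2·P(Z > 1.498) ≈ 0.1341.

z = 1.498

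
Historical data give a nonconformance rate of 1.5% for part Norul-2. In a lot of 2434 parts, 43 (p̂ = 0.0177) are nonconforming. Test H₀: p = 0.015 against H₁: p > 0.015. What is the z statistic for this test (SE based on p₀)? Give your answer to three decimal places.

p̂ = 43/2434 = 0.017666.
Under H₀, SE = √(0.015·0.985/2434) = √(6.07025e-06) = 0.002464.
z = (0.017666 − 0.015)/0.002464 = 0.002666/0.002464 = 1.082.

z = 1.082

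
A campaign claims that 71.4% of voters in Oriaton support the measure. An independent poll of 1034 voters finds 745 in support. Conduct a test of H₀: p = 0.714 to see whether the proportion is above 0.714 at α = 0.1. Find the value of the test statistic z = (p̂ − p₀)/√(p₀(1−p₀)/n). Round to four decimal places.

p̂ = 745/1034 = 0.720503.
Under H₀, SE = √(0.714·0.286/1034) = √(0.000197489) = 0.014053.
z = (0.720503 − 0.714)/0.014053 = 0.006503/0.014053 = 0.4627.
p-value = P(Z > 0.463) ≈ 0.3218, so at α = 0.1 we fail to reject H₀.

z = 0.4627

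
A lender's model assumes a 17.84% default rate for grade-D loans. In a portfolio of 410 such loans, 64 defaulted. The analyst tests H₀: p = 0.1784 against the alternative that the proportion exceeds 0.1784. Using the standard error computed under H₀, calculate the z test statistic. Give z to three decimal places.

z = -1.180

p̂ = 64/410 = 0.156098.
SE = √(p₀(1−p₀)/n) = √(0.14657/410) = 0.018908.
z = (0.156098 − 0.1784)/0.018908 = -0.022302/0.018908 = -1.180.
p-value = P(Z > -1.180) ≈ 0.8809.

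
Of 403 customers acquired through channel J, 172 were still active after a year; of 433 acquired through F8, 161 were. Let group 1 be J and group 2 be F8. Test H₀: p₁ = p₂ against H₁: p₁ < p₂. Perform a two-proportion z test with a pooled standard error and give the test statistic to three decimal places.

p̂₁ = 172/403 ≈ 0.426799, p̂₂ = 161/433 ≈ 0.371824.
Pooled p̂ = (172+161)/(403+433) = 333/836 = 0.398325.
SE = √(p̂(1−p̂)(1/n₁+1/n₂)) = √(0.398325·0.601675·0.00479086) = √(0.00114819) = 0.033885.
z = (0.426799 − 0.371824)/0.033885 = 0.054975/0.033885 = 1.622.
p-value = P(Z < 1.622) ≈ 0.9476.

z = 1.622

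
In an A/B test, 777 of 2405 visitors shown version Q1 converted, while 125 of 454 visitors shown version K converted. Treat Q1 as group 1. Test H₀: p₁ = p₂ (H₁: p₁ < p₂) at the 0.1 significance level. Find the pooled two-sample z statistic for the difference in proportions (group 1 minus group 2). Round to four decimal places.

p̂₁ = 777/2405 ≈ 0.323077, p̂₂ = 125/454 ≈ 0.275330.
Pooled p̂ = (777+125)/(2405+454) = 902/2859 = 0.315495.
SE = √(0.215958 × 0.00261844) = 0.023780.
z = (0.323077 − 0.275330)/0.023780 = 0.047747/0.023780 = 2.0079.
p-value = P(Z < 2.008) ≈ 0.9777, so at α = 0.1 we fail to reject H₀.

z = 2.0079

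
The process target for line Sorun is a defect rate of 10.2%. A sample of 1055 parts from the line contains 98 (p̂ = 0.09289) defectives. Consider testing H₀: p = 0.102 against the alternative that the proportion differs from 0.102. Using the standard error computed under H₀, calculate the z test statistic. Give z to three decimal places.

p̂ = 98/1055 = 0.092891.
Under H₀, SE = √(0.102·0.898/1055) = √(8.68209e-05) = 0.009318.
z = (0.092891 − 0.102)/0.009318 = -0.009109/0.009318 = -0.978.

z = -0.978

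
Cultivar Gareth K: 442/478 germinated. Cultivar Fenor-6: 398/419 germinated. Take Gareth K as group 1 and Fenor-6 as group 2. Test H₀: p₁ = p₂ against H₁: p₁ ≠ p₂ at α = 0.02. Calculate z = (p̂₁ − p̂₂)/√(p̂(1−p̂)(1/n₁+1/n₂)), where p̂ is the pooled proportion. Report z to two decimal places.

p̂₁ = 442/478 = 0.92469, p̂₂ = 398/419 = 0.94988.
Pooled p̂ = (442+398)/(478+419) = 840/897 = 0.93645.
SE = √(p̂(1−p̂)(1/n₁+1/n₂)) = √(0.93645·0.06355·0.00447869) = √(0.000266514) = 0.01633.
z = (0.92469 − 0.94988)/0.01633 = -0.02519/0.01633 = -1.54.
Two-sided p-value ≈ 2·Φ(−1.543) = 0.1228. With α = 0.02, fail to reject H₀.

z = -1.54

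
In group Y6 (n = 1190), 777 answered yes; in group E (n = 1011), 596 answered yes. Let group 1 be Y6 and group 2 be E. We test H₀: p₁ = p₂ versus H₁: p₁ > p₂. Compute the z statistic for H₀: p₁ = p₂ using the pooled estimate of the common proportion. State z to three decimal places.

z = 3.061

p̂₁ = 777/1190 = 0.65294, p̂₂ = 596/1011 = 0.58952.
Pooled p̂ = (777+596)/(1190+1011) = 1373/2201 = 0.62381.
SE = √(p̂(1−p̂)(1/n₁+1/n₂)) = √(0.62381·0.37619·0.00182946) = √(0.000429322) = 0.02072.
z = (0.65294 − 0.58952)/0.02072 = 0.06342/0.02072 = 3.061.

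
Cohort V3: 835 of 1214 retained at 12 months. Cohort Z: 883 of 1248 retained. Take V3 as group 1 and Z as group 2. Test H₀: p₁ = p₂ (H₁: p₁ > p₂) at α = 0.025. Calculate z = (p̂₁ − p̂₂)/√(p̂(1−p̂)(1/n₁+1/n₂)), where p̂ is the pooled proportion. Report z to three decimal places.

z = -1.065

p̂₁ = 835/1214 ≈ 0.68781, p̂₂ = 883/1248 ≈ 0.70753.
Pooled p̂ = (835+883)/(1214+1248) = 1718/2462 = 0.69781.
SE = √(p̂(1−p̂)(1/n₁+1/n₂)) = √(0.69781·0.30219·0.00162501) = √(0.000342669) = 0.01851.
z = (0.68781 − 0.70753)/0.01851 = -0.01972/0.01851 = -1.065.
p-value = P(Z > -1.065) ≈ 0.8567, so at α = 0.025 we fail to reject H₀.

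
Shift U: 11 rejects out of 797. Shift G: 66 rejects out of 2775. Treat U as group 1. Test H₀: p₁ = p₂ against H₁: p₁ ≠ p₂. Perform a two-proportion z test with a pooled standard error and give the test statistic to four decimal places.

p̂₁ = 11/797 ≈ 0.0138018, p̂₂ = 66/2775 ≈ 0.0237838.
Pooled p̂ = (11+66)/(797+2775) = 77/3572 = 0.0215566.
SE = √(p̂(1−p̂)(1/n₁+1/n₂)) = √(0.0215566·0.9784434·0.00161507) = √(3.40647e-05) = 0.0058365.
z = (0.0138018 − 0.0237838)/0.0058365 = -0.0099820/0.0058365 = -1.7103.
p-value = 2·P(Z > 1.710) ≈ 0.0872.

z = -1.7103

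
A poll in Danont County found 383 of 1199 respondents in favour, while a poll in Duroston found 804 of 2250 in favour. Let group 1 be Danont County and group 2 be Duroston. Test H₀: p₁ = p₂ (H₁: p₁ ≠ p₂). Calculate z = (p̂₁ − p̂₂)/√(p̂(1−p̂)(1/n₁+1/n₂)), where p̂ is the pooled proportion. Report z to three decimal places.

z = -2.231

p̂₁ = 383/1199 = 0.31943, p̂₂ = 804/2250 = 0.35733.
Pooled p̂ = (383+804)/(1199+2250) = 1187/3449 = 0.34416.
SE = √(0.225713 × 0.00127847) = 0.01699.
z = (0.31943 − 0.35733)/0.01699 = -0.03790/0.01699 = -2.231.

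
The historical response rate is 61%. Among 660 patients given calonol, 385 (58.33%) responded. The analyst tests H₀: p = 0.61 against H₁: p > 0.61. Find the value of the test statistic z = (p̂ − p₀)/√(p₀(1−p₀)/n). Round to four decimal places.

z = -1.4046

p̂ = 385/660 = 0.583333.
Standard error under H₀: √(0.61×0.39/660) = 0.018986.
z = (0.583333 − 0.61)/0.018986 = -0.026667/0.018986 = -1.4046.
p-value = P(Z > -1.405) ≈ 0.9199.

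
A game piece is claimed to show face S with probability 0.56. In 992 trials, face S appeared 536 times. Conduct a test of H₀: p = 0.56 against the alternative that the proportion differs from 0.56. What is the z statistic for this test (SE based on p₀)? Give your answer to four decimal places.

p̂ = 536/992 = 0.540323.
SE = √(p₀(1−p₀)/n) = √(0.2464/992) = 0.015760.
z = (0.540323 − 0.56)/0.015760 = -0.019677/0.015760 = -1.2485.

z = -1.2485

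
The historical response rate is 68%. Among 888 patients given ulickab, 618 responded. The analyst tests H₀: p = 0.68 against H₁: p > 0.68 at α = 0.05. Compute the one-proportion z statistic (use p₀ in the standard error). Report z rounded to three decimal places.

p̂ = 618/888 ≈ 0.69595.
Standard error under H₀: √(0.68×0.32/888) = 0.01565.
z = (0.69595 − 0.68)/0.01565 = 0.01595/0.01565 = 1.019.
p-value = P(Z > 1.019) ≈ 0.1542, so at α = 0.05 we fail to reject H₀.

z = 1.019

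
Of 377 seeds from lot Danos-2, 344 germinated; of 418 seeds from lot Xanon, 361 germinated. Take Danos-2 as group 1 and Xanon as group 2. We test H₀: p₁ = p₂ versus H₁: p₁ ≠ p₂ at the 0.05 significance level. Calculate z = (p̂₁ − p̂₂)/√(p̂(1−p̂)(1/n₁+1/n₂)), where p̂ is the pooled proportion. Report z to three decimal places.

z = 2.170

p̂₁ = 344/377 ≈ 0.91247, p̂₂ = 361/418 ≈ 0.86364.
Pooled p̂ = (344+361)/(377+418) = 705/795 = 0.88679.
SE = √(0.100392 × 0.00504486) = 0.02250.
z = (0.91247 − 0.86364)/0.02250 = 0.04883/0.02250 = 2.170.
p-value = 2·P(Z > 2.170) ≈ 0.0300; since p < α = 0.05, reject H₀.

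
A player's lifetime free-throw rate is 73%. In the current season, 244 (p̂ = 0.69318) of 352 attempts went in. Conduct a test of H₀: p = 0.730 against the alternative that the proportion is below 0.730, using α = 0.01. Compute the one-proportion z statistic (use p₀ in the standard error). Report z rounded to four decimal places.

p̂ = 244/352 ≈ 0.693182.
Standard error under H₀: √(0.73×0.27/352) = 0.023663.
z = (0.693182 − 0.73)/0.023663 = -0.036818/0.023663 = -1.5559.
p-value = P(Z < -1.556) ≈ 0.0599; since p > α = 0.01, fail to reject H₀.

z = -1.5559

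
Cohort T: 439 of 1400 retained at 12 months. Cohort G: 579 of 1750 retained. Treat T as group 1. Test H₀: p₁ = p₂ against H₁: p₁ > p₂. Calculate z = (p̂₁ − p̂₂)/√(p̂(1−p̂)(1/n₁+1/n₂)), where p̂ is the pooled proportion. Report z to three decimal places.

z = -1.031

p̂₁ = 439/1400 = 0.31357, p̂₂ = 579/1750 = 0.33086.
Pooled p̂ = (439+579)/(1400+1750) = 1018/3150 = 0.32317.
SE = √(p̂(1−p̂)(1/n₁+1/n₂)) = √(0.32317·0.67683·0.00128571) = √(0.000281228) = 0.01677.
z = (0.31357 − 0.33086)/0.01677 = -0.01729/0.01677 = -1.031.
p-value = P(Z > -1.031) ≈ 0.8487.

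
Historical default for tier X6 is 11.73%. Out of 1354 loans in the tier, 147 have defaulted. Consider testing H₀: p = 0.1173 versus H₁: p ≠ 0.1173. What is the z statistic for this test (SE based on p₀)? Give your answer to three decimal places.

z = -0.999

p̂ = 147/1354 ≈ 0.10857.
SE = √(p₀(1−p₀)/n) = √(0.10354/1354) = 0.00874.
z = (0.10857 − 0.1173)/0.00874 = -0.00873/0.00874 = -0.999.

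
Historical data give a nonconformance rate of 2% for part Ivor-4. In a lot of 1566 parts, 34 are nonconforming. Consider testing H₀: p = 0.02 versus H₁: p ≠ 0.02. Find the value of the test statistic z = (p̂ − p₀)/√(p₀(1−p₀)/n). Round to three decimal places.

z = 0.484

p̂ = 34/1566 = 0.021711.
SE = √(p₀(1−p₀)/n) = √(0.0196/1566) = 0.003538.
z = (0.021711 − 0.02)/0.003538 = 0.001711/0.003538 = 0.484.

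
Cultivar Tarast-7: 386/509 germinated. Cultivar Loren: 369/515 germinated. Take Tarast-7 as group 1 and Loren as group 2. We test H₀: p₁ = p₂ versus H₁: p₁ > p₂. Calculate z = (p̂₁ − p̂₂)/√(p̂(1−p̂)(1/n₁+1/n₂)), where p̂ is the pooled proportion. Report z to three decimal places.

p̂₁ = 386/509 ≈ 0.75835, p̂₂ = 369/515 ≈ 0.71650.
Pooled p̂ = (386+369)/(509+515) = 755/1024 = 0.73730.
SE = √(p̂(1−p̂)(1/n₁+1/n₂)) = √(0.73730·0.26270·0.00390638) = √(0.000756614) = 0.02751.
z = (0.75835 − 0.71650)/0.02751 = 0.04185/0.02751 = 1.521.
p-value = P(Z > 1.521) ≈ 0.0641.

z = 1.521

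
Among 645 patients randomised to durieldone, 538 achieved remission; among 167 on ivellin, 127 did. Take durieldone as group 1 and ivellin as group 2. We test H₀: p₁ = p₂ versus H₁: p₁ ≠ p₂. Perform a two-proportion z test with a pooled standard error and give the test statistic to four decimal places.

z = 2.2024

p̂₁ = 538/645 ≈ 0.834109, p̂₂ = 127/167 ≈ 0.760479.
Pooled p̂ = (538+127)/(645+167) = 665/812 = 0.818966.
SE = √(0.148261 × 0.00753841) = 0.033431.
z = (0.834109 − 0.760479)/0.033431 = 0.073630/0.033431 = 2.2024.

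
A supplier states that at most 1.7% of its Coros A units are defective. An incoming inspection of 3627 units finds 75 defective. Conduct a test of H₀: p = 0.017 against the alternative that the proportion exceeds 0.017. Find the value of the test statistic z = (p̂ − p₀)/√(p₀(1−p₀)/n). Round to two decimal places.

p̂ = 75/3627 ≈ 0.02068.
Under H₀, SE = √(0.017·0.983/3627) = √(4.60739e-06) = 0.00215.
z = (0.02068 − 0.017)/0.00215 = 0.00368/0.00215 = 1.71.

z = 1.71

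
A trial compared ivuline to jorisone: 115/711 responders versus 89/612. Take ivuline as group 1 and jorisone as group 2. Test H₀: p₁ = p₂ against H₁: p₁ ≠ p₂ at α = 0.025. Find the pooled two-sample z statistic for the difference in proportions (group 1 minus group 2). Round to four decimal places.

z = 0.8195

p̂₁ = 115/711 = 0.161744, p̂₂ = 89/612 = 0.145425.
Pooled p̂ = (115+89)/(711+612) = 204/1323 = 0.154195.
SE = √(0.130419 × 0.00304046) = 0.019913.
z = (0.161744 − 0.145425)/0.019913 = 0.016319/0.019913 = 0.8195.
p-value = 2·P(Z > 0.820) ≈ 0.4125. With α = 0.025, fail to reject H₀.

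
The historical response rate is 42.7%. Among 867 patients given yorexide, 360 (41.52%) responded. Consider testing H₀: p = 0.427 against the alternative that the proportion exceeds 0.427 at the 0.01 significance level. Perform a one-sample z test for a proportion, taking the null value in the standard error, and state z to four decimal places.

p̂ = 360/867 = 0.415225.
Standard error under H₀: √(0.427×0.573/867) = 0.016799.
z = (0.415225 − 0.427)/0.016799 = -0.011775/0.016799 = -0.7009.
p-value = P(Z > -0.701) ≈ 0.7583; since p > α = 0.01, fail to reject H₀.

z = -0.7009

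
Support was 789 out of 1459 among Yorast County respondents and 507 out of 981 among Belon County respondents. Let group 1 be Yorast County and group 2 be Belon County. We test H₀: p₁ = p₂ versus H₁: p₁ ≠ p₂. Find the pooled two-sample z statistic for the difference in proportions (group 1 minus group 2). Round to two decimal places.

z = 1.16

p̂₁ = 789/1459 ≈ 0.54078, p̂₂ = 507/981 ≈ 0.51682.
Pooled p̂ = (789+507)/(1459+981) = 1296/2440 = 0.53115.
SE = √(0.24903 × 0.00170477) = 0.02060.
z = (0.54078 − 0.51682)/0.02060 = 0.02396/0.02060 = 1.16.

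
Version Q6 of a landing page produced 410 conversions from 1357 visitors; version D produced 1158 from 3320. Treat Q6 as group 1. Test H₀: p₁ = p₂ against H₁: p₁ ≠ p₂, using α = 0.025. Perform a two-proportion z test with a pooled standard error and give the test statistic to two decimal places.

p̂₁ = 410/1357 ≈ 0.3021, p̂₂ = 1158/3320 ≈ 0.3488.
Pooled p̂ = (410+1158)/(1357+3320) = 1568/4677 = 0.3353.
SE = √(p̂(1−p̂)(1/n₁+1/n₂)) = √(0.3353·0.6647·0.00103812) = √(0.000231356) = 0.0152.
z = (0.3021 − 0.3488)/0.0152 = -0.0467/0.0152 = -3.07.
Two-sided p-value ≈ 2·Φ(−3.068) = 0.0022; since p < α = 0.025, reject H₀.

z = -3.07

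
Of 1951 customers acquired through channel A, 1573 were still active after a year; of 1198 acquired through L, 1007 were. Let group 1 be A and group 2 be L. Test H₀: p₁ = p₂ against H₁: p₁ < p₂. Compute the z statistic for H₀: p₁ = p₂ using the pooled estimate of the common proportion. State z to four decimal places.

z = -2.4297

p̂₁ = 1573/1951 = 0.806253, p̂₂ = 1007/1198 = 0.840568.
Pooled p̂ = (1573+1007)/(1951+1198) = 2580/3149 = 0.819308.
SE = √(0.148043 × 0.00134728) = 0.014123.
z = (0.806253 − 0.840568)/0.014123 = -0.034315/0.014123 = -2.4297.
p-value = P(Z < -2.430) ≈ 0.0076.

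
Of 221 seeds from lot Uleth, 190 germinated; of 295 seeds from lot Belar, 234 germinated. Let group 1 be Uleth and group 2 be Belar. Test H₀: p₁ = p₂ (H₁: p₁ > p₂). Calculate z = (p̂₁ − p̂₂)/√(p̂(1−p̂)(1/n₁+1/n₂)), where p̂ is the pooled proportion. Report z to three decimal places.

z = 1.953

p̂₁ = 190/221 = 0.85973, p̂₂ = 234/295 = 0.79322.
Pooled p̂ = (190+234)/(221+295) = 424/516 = 0.82171.
SE = √(p̂(1−p̂)(1/n₁+1/n₂)) = √(0.82171·0.17829·0.00791472) = √(0.00115955) = 0.03405.
z = (0.85973 − 0.79322)/0.03405 = 0.06651/0.03405 = 1.953.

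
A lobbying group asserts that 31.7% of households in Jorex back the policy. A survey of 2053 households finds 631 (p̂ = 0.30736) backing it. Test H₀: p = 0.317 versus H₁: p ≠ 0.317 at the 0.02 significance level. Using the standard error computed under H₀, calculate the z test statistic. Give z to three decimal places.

z = -0.939

p̂ = 631/2053 = 0.30736.
SE = √(p₀(1−p₀)/n) = √(0.21651/2053) = 0.01027.
z = (0.30736 − 0.317)/0.01027 = -0.00964/0.01027 = -0.939.
Two-sided p-value ≈ 2·Φ(−0.939) = 0.3476, so at α = 0.02 we fail to reject H₀.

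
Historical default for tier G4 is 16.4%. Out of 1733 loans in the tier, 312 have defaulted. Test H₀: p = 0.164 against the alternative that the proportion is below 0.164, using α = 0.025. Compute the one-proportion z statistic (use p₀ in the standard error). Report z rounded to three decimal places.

z = 1.803

p̂ = 312/1733 = 0.18003.
Under H₀, SE = √(0.164·0.836/1733) = √(7.91137e-05) = 0.00889.
z = (0.18003 − 0.164)/0.00889 = 0.01603/0.00889 = 1.803.
p-value = P(Z < 1.803) ≈ 0.9643. With α = 0.025, fail to reject H₀.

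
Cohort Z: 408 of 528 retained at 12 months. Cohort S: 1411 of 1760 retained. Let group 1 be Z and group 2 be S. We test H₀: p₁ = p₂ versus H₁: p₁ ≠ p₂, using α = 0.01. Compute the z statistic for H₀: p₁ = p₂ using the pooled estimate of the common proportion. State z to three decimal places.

z = -1.447

p̂₁ = 408/528 ≈ 0.772727, p̂₂ = 1411/1760 ≈ 0.801705.
Pooled p̂ = (408+1411)/(528+1760) = 1819/2288 = 0.795017.
SE = √(0.162965 × 0.00246212) = 0.020031.
z = (0.772727 − 0.801705)/0.020031 = -0.028978/0.020031 = -1.447.
Two-sided p-value ≈ 2·Φ(−1.447) = 0.1480. With α = 0.01, fail to reject H₀.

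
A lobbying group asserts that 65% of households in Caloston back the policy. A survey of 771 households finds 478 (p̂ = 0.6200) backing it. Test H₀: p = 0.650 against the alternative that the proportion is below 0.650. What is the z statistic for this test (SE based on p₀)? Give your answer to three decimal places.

z = -1.748

p̂ = 478/771 ≈ 0.61997.
Under H₀, SE = √(0.65·0.35/771) = √(0.000295071) = 0.01718.
z = (0.61997 − 0.65)/0.01718 = -0.03003/0.01718 = -1.748.
p-value = P(Z < -1.748) ≈ 0.0402.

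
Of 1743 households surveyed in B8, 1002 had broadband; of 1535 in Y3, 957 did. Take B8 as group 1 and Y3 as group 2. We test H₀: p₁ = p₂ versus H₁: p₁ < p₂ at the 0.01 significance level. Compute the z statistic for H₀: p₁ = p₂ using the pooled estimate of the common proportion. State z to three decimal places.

p̂₁ = 1002/1743 ≈ 0.574871, p̂₂ = 957/1535 ≈ 0.623453.
Pooled p̂ = (1002+957)/(1743+1535) = 1959/3278 = 0.597621.
SE = √(p̂(1−p̂)(1/n₁+1/n₂)) = √(0.597621·0.402379·0.00122519) = √(0.000294622) = 0.017165.
z = (0.574871 − 0.623453)/0.017165 = -0.048582/0.017165 = -2.830.
p-value = P(Z < -2.830) ≈ 0.0023. With α = 0.01, reject H₀.

z = -2.830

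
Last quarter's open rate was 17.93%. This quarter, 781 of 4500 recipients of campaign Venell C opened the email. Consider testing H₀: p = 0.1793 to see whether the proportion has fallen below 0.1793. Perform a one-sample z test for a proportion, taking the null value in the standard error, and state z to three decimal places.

z = -1.005

p̂ = 781/4500 = 0.173556.
Standard error under H₀: √(0.1793×0.8207/4500) = 0.005718.
z = (0.173556 − 0.1793)/0.005718 = -0.005744/0.005718 = -1.005.
p-value = P(Z < -1.005) ≈ 0.1576.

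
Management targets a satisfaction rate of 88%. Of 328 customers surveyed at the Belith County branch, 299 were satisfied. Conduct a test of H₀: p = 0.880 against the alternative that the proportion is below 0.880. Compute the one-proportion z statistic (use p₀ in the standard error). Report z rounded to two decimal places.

p̂ = 299/328 = 0.91159.
Under H₀, SE = √(0.88·0.12/328) = √(0.000321951) = 0.01794.
z = (0.91159 − 0.88)/0.01794 = 0.03159/0.01794 = 1.76.

z = 1.76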